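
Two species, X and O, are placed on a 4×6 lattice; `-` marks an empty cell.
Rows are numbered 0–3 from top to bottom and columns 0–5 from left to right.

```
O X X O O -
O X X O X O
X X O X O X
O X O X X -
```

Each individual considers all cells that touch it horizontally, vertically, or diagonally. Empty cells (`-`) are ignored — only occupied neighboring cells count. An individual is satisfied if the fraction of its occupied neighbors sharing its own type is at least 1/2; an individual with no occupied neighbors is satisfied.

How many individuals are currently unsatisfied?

Row 0: (0,0)O 1/3 not · (0,1)X 3/5 satisfied · (0,2)X 3/5 satisfied · (0,3)O 2/5 not · (0,4)O 3/4 satisfied
Row 1: (1,0)O 1/5 not · (1,1)X 5/8 satisfied · (1,2)X 5/8 satisfied · (1,3)O 4/8 satisfied · (1,4)X 2/7 not · (1,5)O 2/4 satisfied
Row 2: (2,0)X 3/5 satisfied · (2,1)X 4/8 satisfied · (2,2)O 2/8 not · (2,3)X 4/8 satisfied · (2,4)O 2/7 not · (2,5)X 2/4 satisfied
Row 3: (3,0)O 0/3 not · (3,1)X 2/5 not · (3,2)O 1/5 not · (3,3)X 2/5 not · (3,4)X 3/4 satisfied
Unsatisfied: (0,0), (0,3), (1,0), (1,4), (2,2), (2,4), (3,0), (3,1), (3,2), (3,3) — 10 in total.

10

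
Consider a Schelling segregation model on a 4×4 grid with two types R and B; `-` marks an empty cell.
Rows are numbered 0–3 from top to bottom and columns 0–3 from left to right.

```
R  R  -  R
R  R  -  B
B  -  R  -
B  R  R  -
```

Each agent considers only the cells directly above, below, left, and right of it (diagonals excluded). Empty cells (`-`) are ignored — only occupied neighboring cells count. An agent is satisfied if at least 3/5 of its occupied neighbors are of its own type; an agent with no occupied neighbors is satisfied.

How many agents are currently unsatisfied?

Row 0: (0,0)R 2/2 ✓ · (0,1)R 2/2 ✓ · (0,3)R 0/1 ✗
Row 1: (1,0)R 2/3 ✓ · (1,1)R 2/2 ✓ · (1,3)B 0/1 ✗
Row 2: (2,0)B 1/2 ✗ · (2,2)R 1/1 ✓
Row 3: (3,0)B 1/2 ✗ · (3,1)R 1/2 ✗ · (3,2)R 2/2 ✓
Unsatisfied: (0,3), (1,3), (2,0), (3,0), (3,1) — 5 in total.

5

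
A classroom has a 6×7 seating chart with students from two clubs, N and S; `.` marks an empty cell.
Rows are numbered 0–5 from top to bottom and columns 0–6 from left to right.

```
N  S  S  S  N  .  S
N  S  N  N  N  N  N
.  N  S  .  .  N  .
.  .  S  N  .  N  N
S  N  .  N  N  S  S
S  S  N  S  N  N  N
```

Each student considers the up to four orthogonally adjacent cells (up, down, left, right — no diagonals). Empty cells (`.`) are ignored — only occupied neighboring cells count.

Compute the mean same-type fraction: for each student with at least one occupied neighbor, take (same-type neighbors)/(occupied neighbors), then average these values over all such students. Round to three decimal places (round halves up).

Row 0: (0,0)N 1/2 · (0,1)S 2/3 · (0,2)S 2/3 · (0,3)S 1/3 · (0,4)N 1/2 · (0,6)S 0/1
Row 1: (1,0)N 1/2 · (1,1)S 1/4 · (1,2)N 1/4 · (1,3)N 2/3 · (1,4)N 3/3 · (1,5)N 3/3 · (1,6)N 1/2
Row 2: (2,1)N 0/2 · (2,2)S 1/3 · (2,5)N 2/2
Row 3: (3,2)S 1/2 · (3,3)N 1/2 · (3,5)N 2/3 · (3,6)N 1/2
Row 4: (4,0)S 1/2 · (4,1)N 0/2 · (4,3)N 2/3 · (4,4)N 2/3 · (4,5)S 1/4 · (4,6)S 1/3
Row 5: (5,0)S 2/2 · (5,1)S 1/3 · (5,2)N 0/2 · (5,3)S 0/3 · (5,4)N 2/3 · (5,5)N 2/3 · (5,6)N 1/2
Sum over 33 students: 1/2 + 2/3 + 2/3 + 1/3 + 1/2 + 0/1 + 1/2 + 1/4 + 1/4 + 2/3 + 3/3 + 3/3 + 1/2 + 0/2 + 1/3 + 2/2 + 1/2 + 1/2 + 2/3 + 1/2 + 1/2 + 0/2 + 2/3 + 2/3 + 1/4 + 1/3 + 2/2 + 1/3 + 0/2 + 0/3 + 2/3 + 2/3 + 1/2 = 191/12; mean = 191/12 ÷ 33 = 191/396 = 0.482323… → 0.482.

0.482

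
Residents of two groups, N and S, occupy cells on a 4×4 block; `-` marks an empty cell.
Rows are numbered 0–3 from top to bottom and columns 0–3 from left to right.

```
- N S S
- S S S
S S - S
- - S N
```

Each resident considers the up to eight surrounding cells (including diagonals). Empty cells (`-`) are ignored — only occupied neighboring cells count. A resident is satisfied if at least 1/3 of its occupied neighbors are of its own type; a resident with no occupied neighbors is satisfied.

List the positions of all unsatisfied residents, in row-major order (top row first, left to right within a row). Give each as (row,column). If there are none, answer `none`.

(0,1), (3,3)

(0,1)N 0/3 unhappy
(0,2)S 4/5 ok
(0,3)S 3/3 ok
(1,1)S 4/5 ok
(1,2)S 6/7 ok
(1,3)S 4/4 ok
(2,0)S 2/2 ok
(2,1)S 4/4 ok
(2,3)S 3/4 ok
(3,2)S 2/3 ok
(3,3)N 0/2 unhappy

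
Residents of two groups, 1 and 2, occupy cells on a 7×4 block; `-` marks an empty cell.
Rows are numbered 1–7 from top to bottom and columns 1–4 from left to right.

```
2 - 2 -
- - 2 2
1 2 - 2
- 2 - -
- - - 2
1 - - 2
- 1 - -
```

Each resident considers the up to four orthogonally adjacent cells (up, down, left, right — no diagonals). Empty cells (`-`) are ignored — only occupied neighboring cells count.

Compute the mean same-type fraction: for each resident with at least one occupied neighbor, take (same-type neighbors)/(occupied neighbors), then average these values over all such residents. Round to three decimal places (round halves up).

0.833

Row 1: (1,1)2 — no occupied neighbors · (1,3)2 1/1
Row 2: (2,3)2 2/2 · (2,4)2 2/2
Row 3: (3,1)1 0/1 · (3,2)2 1/2 · (3,4)2 1/1
Row 4: (4,2)2 1/1
Row 5: (5,4)2 1/1
Row 6: (6,1)1 — no occupied neighbors · (6,4)2 1/1
Row 7: (7,2)1 — no occupied neighbors
Sum over 9 residents: 1/1 + 2/2 + 2/2 + 0/1 + 1/2 + 1/1 + 1/1 + 1/1 + 1/1 = 15/2; mean = 15/2 ÷ 9 = 5/6 = 0.833333… → 0.833.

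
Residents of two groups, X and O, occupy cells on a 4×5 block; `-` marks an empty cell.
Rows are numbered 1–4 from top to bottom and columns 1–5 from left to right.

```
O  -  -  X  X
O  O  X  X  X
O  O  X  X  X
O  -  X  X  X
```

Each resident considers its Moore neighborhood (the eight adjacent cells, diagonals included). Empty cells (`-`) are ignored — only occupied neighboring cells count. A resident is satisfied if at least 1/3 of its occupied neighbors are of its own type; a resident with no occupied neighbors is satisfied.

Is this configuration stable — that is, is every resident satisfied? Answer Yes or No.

(1,1)O 2/2 ok
(1,4)X 4/4 ok
(1,5)X 3/3 ok
(2,1)O 4/4 ok
(2,2)O 4/6 ok
(2,3)X 4/6 ok
(2,4)X 7/7 ok
(2,5)X 5/5 ok
(3,1)O 4/4 ok
(3,2)O 4/7 ok
(3,3)X 5/7 ok
(3,4)X 8/8 ok
(3,5)X 5/5 ok
(4,1)O 2/2 ok
(4,3)X 3/4 ok
(4,4)X 5/5 ok
(4,5)X 3/3 ok
All meet the threshold, so the configuration is stable.

Yes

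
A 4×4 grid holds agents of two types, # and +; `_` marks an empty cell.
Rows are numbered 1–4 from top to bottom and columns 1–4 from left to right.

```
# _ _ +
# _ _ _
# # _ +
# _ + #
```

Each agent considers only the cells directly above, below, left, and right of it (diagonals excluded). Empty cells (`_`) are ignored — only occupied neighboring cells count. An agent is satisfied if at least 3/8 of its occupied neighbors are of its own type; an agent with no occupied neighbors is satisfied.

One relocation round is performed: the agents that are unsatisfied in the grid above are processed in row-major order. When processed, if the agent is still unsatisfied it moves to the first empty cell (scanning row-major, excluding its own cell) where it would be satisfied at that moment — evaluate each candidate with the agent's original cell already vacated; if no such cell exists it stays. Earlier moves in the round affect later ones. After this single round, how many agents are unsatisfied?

0

Initially unsatisfied (in order): (3,4), (4,3), (4,4).
  (3,4) → (1,3).
  (4,3) → (1,2).
  (4,4): now satisfied by earlier moves; stays.
Resulting grid:
# + + +
# _ _ _
# # _ _
# _ _ #
All satisfied now.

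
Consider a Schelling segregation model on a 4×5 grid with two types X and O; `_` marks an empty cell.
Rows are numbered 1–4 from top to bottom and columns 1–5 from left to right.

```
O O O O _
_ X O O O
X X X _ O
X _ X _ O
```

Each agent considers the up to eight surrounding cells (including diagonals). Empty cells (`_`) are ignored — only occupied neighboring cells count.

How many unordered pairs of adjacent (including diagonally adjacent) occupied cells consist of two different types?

7

Scan each occupied cell's neighbors to the right and below (and the two forward diagonals) so each pair is counted once.
Row 1: O(1,1)–O(1,2)= O(1,1)–X(2,2)≠ O(1,2)–O(1,3)= O(1,2)–X(2,2)≠ O(1,2)–O(2,3)= O(1,3)–O(1,4)= O(1,3)–O(2,3)= O(1,3)–O(2,4)= O(1,3)–X(2,2)≠ O(1,4)–O(2,4)= O(1,4)–O(2,5)= O(1,4)–O(2,3)=  → 3/12 unlike.
Row 2: X(2,2)–O(2,3)≠ X(2,2)–X(3,2)= X(2,2)–X(3,3)= X(2,2)–X(3,1)= O(2,3)–O(2,4)= O(2,3)–X(3,3)≠ O(2,3)–X(3,2)≠ O(2,4)–O(2,5)= O(2,4)–O(3,5)= O(2,4)–X(3,3)≠ O(2,5)–O(3,5)=  → 4/11 unlike.
Row 3: X(3,1)–X(3,2)= X(3,1)–X(4,1)= X(3,2)–X(3,3)= X(3,2)–X(4,3)= X(3,2)–X(4,1)= X(3,3)–X(4,3)= O(3,5)–O(4,5)=  → 0/7 unlike.
Total adjacent occupied pairs: 30; unlike-type pairs: 7.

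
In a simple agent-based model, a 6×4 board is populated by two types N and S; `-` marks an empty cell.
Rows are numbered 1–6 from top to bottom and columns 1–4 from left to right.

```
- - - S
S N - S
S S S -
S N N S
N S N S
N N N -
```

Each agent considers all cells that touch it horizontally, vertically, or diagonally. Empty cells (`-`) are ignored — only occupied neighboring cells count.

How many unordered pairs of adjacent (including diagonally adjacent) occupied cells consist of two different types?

23

Scan each occupied cell's neighbors to the right and below (and the two forward diagonals) so each pair is counted once.
From row 1: 0 unlike of 1 pairs (running 0/1).
From row 2: 4 unlike of 7 pairs (running 4/8).
From row 3: 5 unlike of 10 pairs (running 9/18).
From row 4: 7 unlike of 13 pairs (running 16/31).
From row 5: 7 unlike of 11 pairs (running 23/42).
From row 6: 0 unlike of 2 pairs (running 23/44).
Total adjacent occupied pairs: 44; unlike-type pairs: 23.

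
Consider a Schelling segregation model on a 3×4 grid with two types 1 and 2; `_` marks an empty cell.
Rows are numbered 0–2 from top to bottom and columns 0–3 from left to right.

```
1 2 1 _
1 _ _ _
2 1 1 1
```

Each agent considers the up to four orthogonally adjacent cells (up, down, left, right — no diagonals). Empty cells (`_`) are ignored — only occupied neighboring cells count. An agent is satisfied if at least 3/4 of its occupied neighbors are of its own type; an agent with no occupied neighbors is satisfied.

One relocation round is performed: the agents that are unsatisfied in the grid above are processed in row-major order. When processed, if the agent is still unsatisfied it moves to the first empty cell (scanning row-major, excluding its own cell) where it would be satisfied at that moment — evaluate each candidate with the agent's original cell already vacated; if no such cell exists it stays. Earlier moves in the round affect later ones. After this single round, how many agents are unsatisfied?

Initially unsatisfied (in order): (0,0), (0,1), (0,2), (1,0), (2,0), (2,1).
  (0,0) → (0,3).
  (0,1): no empty cell satisfies it; stays.
  (0,2) → (1,2).
  (1,0) → (1,3).
  (2,0) → (0,0).
  (2,1): now satisfied by earlier moves; stays.
Resulting grid:
2 2 _ 1
_ _ 1 1
_ 1 1 1
All satisfied now.

0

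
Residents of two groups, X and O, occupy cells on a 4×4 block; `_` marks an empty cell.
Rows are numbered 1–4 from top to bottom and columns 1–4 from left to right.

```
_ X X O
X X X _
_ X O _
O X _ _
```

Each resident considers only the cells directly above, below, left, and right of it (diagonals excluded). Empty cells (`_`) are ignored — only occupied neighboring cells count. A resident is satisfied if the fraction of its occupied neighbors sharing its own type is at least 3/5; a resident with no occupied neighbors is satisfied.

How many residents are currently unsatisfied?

Row 1: (1,2)X 2/2 ok · (1,3)X 2/3 ok · (1,4)O 0/1 unhappy
Row 2: (2,1)X 1/1 ok · (2,2)X 4/4 ok · (2,3)X 2/3 ok
Row 3: (3,2)X 2/3 ok · (3,3)O 0/2 unhappy
Row 4: (4,1)O 0/1 unhappy · (4,2)X 1/2 unhappy
Unsatisfied: (1,4), (3,3), (4,1), (4,2) — 4 in total.

4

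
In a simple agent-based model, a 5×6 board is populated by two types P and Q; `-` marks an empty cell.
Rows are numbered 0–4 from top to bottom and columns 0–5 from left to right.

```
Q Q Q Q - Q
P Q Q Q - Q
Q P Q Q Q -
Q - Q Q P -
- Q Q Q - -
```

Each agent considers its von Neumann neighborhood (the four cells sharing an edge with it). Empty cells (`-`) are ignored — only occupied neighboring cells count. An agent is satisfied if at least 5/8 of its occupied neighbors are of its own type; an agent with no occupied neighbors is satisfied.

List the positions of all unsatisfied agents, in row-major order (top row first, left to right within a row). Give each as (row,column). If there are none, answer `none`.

(0,0)Q 1/2 not
(0,1)Q 3/3 satisfied
(0,2)Q 3/3 satisfied
(0,3)Q 2/2 satisfied
(0,5)Q 1/1 satisfied
(1,0)P 0/3 not
(1,1)Q 2/4 not
(1,2)Q 4/4 satisfied
(1,3)Q 3/3 satisfied
(1,5)Q 1/1 satisfied
(2,0)Q 1/3 not
(2,1)P 0/3 not
(2,2)Q 3/4 satisfied
(2,3)Q 4/4 satisfied
(2,4)Q 1/2 not
(3,0)Q 1/1 satisfied
(3,2)Q 3/3 satisfied
(3,3)Q 3/4 satisfied
(3,4)P 0/2 not
(4,1)Q 1/1 satisfied
(4,2)Q 3/3 satisfied
(4,3)Q 2/2 satisfied

(0,0), (1,0), (1,1), (2,0), (2,1), (2,4), (3,4)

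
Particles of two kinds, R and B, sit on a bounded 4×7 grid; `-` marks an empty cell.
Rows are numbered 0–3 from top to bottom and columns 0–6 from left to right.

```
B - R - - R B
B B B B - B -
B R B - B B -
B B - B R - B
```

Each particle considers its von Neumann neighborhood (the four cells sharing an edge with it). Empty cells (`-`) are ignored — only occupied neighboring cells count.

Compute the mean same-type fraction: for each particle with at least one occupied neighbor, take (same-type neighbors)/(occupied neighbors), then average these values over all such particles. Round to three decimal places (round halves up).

0.505

(0,0)B 1/1
(0,2)R 0/1
(0,5)R 0/2
(0,6)B 0/1
(1,0)B 3/3
(1,1)B 2/3
(1,2)B 3/4
(1,3)B 1/1
(1,5)B 1/2
(2,0)B 2/3
(2,1)R 0/4
(2,2)B 1/2
(2,4)B 1/2
(2,5)B 2/2
(3,0)B 2/2
(3,1)B 1/2
(3,3)B 0/1
(3,4)R 0/2
(3,6)B — no occupied neighbors
Sum over 18 particles: 1/1 + 0/1 + 0/2 + 0/1 + 3/3 + 2/3 + 3/4 + 1/1 + 1/2 + 2/3 + 0/4 + 1/2 + 1/2 + 2/2 + 2/2 + 1/2 + 0/1 + 0/2 = 109/12; mean = 109/12 ÷ 18 = 109/216 = 0.504629… → 0.505.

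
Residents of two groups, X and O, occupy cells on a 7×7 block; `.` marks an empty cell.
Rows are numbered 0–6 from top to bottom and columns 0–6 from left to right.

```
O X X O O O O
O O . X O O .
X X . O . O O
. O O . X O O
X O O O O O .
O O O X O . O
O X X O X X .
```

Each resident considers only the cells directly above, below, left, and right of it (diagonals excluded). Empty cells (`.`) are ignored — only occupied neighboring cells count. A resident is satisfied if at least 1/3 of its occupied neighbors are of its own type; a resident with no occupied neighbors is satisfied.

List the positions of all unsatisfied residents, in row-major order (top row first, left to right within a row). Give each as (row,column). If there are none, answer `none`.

Row 0: (0,0)O 1/2 satisfied · (0,1)X 1/3 satisfied · (0,2)X 1/2 satisfied · (0,3)O 1/3 satisfied · (0,4)O 3/3 satisfied · (0,5)O 3/3 satisfied · (0,6)O 1/1 satisfied
Row 1: (1,0)O 2/3 satisfied · (1,1)O 1/3 satisfied · (1,3)X 0/3 not · (1,4)O 2/3 satisfied · (1,5)O 3/3 satisfied
Row 2: (2,0)X 1/2 satisfied · (2,1)X 1/3 satisfied · (2,3)O 0/1 not · (2,5)O 3/3 satisfied · (2,6)O 2/2 satisfied
Row 3: (3,1)O 2/3 satisfied · (3,2)O 2/2 satisfied · (3,4)X 0/2 not · (3,5)O 3/4 satisfied · (3,6)O 2/2 satisfied
Row 4: (4,0)X 0/2 not · (4,1)O 3/4 satisfied · (4,2)O 4/4 satisfied · (4,3)O 2/3 satisfied · (4,4)O 3/4 satisfied · (4,5)O 2/2 satisfied
Row 5: (5,0)O 2/3 satisfied · (5,1)O 3/4 satisfied · (5,2)O 2/4 satisfied · (5,3)X 0/4 not · (5,4)O 1/3 satisfied · (5,6)O 0/0 satisfied
Row 6: (6,0)O 1/2 satisfied · (6,1)X 1/3 satisfied · (6,2)X 1/3 satisfied · (6,3)O 0/3 not · (6,4)X 1/3 satisfied · (6,5)X 1/1 satisfied

(1,3), (2,3), (3,4), (4,0), (5,3), (6,3)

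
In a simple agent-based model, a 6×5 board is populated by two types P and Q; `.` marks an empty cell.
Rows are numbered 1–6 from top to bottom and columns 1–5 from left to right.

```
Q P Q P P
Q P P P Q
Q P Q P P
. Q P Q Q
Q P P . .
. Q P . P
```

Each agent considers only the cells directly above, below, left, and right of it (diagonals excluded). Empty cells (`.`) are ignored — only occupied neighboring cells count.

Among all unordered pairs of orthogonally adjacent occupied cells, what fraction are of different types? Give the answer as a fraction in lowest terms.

Scan each occupied cell's neighbors to the right and below so each pair is counted once.
From row 1: 5 unlike of 9 pairs (running 5/9).
From row 2: 4 unlike of 9 pairs (running 9/18).
From row 3: 7 unlike of 8 pairs (running 16/26).
From row 4: 3 unlike of 5 pairs (running 19/31).
From row 5: 2 unlike of 4 pairs (running 21/35).
From row 6: 1 unlike of 1 pairs (running 22/36).
Total adjacent occupied pairs: 36; unlike-type pairs: 22.
22/36 reduces to 11/18.

11/18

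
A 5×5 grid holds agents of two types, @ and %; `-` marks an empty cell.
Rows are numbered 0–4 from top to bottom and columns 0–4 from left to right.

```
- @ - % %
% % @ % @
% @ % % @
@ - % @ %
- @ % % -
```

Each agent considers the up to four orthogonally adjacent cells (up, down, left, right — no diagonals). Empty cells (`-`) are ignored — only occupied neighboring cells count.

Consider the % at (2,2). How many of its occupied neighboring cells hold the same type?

2

Occupied neighbors of (2,2): (1,2)=@, (3,2)=%, (2,1)=@, (2,3)=%.
Same type (%): 2 of 4.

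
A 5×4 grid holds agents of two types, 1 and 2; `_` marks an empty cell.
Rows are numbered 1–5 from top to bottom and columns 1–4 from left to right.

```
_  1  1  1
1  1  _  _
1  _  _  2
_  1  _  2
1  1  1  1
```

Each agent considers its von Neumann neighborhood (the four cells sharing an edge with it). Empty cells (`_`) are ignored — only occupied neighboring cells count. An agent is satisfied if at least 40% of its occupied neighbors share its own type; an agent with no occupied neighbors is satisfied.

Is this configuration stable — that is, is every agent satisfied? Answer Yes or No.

Yes

(1,2)1 2/2 satisfied
(1,3)1 2/2 satisfied
(1,4)1 1/1 satisfied
(2,1)1 2/2 satisfied
(2,2)1 2/2 satisfied
(3,1)1 1/1 satisfied
(3,4)2 1/1 satisfied
(4,2)1 1/1 satisfied
(4,4)2 1/2 satisfied
(5,1)1 1/1 satisfied
(5,2)1 3/3 satisfied
(5,3)1 2/2 satisfied
(5,4)1 1/2 satisfied
All meet the threshold, so the configuration is stable.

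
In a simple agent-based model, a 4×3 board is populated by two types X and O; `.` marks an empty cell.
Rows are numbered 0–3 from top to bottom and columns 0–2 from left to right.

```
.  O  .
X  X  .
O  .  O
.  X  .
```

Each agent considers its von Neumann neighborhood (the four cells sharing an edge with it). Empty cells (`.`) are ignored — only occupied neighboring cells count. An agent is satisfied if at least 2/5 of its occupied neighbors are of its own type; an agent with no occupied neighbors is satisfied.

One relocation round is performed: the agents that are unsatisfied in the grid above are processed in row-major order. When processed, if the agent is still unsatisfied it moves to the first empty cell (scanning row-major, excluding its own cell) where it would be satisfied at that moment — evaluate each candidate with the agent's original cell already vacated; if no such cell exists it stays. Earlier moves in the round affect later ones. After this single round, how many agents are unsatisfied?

Initially unsatisfied (in order): (0,1), (2,0).
  (0,1) → (0,2).
  (2,0) → (0,1).
Resulting grid:
. O O
X X .
. . O
. X .
All satisfied now.

0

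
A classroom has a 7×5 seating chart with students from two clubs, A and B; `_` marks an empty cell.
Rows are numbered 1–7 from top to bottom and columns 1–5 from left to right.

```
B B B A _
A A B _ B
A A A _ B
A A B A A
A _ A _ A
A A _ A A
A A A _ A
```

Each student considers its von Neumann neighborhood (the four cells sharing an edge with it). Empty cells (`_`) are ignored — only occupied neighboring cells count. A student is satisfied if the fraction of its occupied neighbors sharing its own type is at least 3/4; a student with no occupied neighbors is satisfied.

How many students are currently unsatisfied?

(1,1)B 1/2 ✗
(1,2)B 2/3 ✗
(1,3)B 2/3 ✗
(1,4)A 0/1 ✗
(2,1)A 2/3 ✗
(2,2)A 2/4 ✗
(2,3)B 1/3 ✗
(2,5)B 1/1 ✓
(3,1)A 3/3 ✓
(3,2)A 4/4 ✓
(3,3)A 1/3 ✗
(3,5)B 1/2 ✗
(4,1)A 3/3 ✓
(4,2)A 2/3 ✗
(4,3)B 0/4 ✗
(4,4)A 1/2 ✗
(4,5)A 2/3 ✗
(5,1)A 2/2 ✓
(5,3)A 0/1 ✗
(5,5)A 2/2 ✓
(6,1)A 3/3 ✓
(6,2)A 2/2 ✓
(6,4)A 1/1 ✓
(6,5)A 3/3 ✓
(7,1)A 2/2 ✓
(7,2)A 3/3 ✓
(7,3)A 1/1 ✓
(7,5)A 1/1 ✓
Unsatisfied: (1,1), (1,2), (1,3), (1,4), (2,1), (2,2), (2,3), (3,3), (3,5), (4,2), (4,3), (4,4), (4,5), (5,3) — 14 in total.

14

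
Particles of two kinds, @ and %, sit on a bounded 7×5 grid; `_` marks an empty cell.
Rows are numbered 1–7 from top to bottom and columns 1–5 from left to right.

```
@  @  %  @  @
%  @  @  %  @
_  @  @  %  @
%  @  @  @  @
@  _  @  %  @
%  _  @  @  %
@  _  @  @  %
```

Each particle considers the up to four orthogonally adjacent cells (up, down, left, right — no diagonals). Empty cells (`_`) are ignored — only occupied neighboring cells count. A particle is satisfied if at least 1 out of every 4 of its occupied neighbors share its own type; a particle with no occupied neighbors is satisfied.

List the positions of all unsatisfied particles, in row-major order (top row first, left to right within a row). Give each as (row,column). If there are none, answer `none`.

(1,1)@ 1/2 ✓
(1,2)@ 2/3 ✓
(1,3)% 0/3 ✗
(1,4)@ 1/3 ✓
(1,5)@ 2/2 ✓
(2,1)% 0/2 ✗
(2,2)@ 3/4 ✓
(2,3)@ 2/4 ✓
(2,4)% 1/4 ✓
(2,5)@ 2/3 ✓
(3,2)@ 3/3 ✓
(3,3)@ 3/4 ✓
(3,4)% 1/4 ✓
(3,5)@ 2/3 ✓
(4,1)% 0/2 ✗
(4,2)@ 2/3 ✓
(4,3)@ 4/4 ✓
(4,4)@ 2/4 ✓
(4,5)@ 3/3 ✓
(5,1)@ 0/2 ✗
(5,3)@ 2/3 ✓
(5,4)% 0/4 ✗
(5,5)@ 1/3 ✓
(6,1)% 0/2 ✗
(6,3)@ 3/3 ✓
(6,4)@ 2/4 ✓
(6,5)% 1/3 ✓
(7,1)@ 0/1 ✗
(7,3)@ 2/2 ✓
(7,4)@ 2/3 ✓
(7,5)% 1/2 ✓

(1,3), (2,1), (4,1), (5,1), (5,4), (6,1), (7,1)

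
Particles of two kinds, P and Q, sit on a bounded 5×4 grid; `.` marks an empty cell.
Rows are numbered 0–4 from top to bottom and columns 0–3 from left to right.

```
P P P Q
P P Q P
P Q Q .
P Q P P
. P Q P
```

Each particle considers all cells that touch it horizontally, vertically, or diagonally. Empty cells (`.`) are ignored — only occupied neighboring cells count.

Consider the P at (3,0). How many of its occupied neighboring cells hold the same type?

2

Occupied neighbors of (3,0): (2,0)=P, (2,1)=Q, (3,1)=Q, (4,1)=P.
Same type (P): 2 of 4.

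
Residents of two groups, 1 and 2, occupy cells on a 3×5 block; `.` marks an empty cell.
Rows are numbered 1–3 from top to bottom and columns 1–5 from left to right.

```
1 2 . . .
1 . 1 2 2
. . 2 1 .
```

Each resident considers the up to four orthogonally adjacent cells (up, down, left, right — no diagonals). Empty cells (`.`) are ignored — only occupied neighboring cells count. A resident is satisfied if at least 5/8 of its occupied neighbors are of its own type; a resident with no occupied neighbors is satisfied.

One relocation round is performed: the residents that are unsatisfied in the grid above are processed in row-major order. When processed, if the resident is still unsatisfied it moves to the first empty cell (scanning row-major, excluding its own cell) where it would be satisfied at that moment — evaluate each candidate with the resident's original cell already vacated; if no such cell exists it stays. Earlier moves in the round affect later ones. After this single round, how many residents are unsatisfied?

1

Initially unsatisfied (in order): (1,1), (1,2), (2,3), (2,4), (3,3), (3,4).
  (1,1) → (2,2).
  (1,2) → (1,4).
  (2,3) → (1,1).
  (2,4): now satisfied by earlier moves; stays.
  (3,3) → (1,3).
  (3,4) → (1,2).
Resulting grid:
1 1 2 2 .
1 1 . 2 2
. . . . .
Unsatisfied now: (1,3).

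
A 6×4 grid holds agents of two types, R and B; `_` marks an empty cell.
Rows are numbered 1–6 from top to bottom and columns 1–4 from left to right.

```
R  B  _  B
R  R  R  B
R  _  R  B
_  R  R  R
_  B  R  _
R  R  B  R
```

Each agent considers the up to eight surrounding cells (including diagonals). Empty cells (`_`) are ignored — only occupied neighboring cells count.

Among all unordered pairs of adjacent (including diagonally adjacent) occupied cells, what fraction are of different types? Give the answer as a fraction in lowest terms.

Scan each occupied cell's neighbors to the right and below (and the two forward diagonals) so each pair is counted once.
Row 1: R(1,1)–B(1,2)≠ R(1,1)–R(2,1)= R(1,1)–R(2,2)= B(1,2)–R(2,2)≠ B(1,2)–R(2,3)≠ B(1,2)–R(2,1)≠ B(1,4)–B(2,4)= B(1,4)–R(2,3)≠  → 5/8 unlike.
Row 2: R(2,1)–R(2,2)= R(2,1)–R(3,1)= R(2,2)–R(2,3)= R(2,2)–R(3,3)= R(2,2)–R(3,1)= R(2,3)–B(2,4)≠ R(2,3)–R(3,3)= R(2,3)–B(3,4)≠ B(2,4)–B(3,4)= B(2,4)–R(3,3)≠  → 3/10 unlike.
Row 3: R(3,1)–R(4,2)= R(3,3)–B(3,4)≠ R(3,3)–R(4,3)= R(3,3)–R(4,4)= R(3,3)–R(4,2)= B(3,4)–R(4,4)≠ B(3,4)–R(4,3)≠  → 3/7 unlike.
Row 4: R(4,2)–R(4,3)= R(4,2)–B(5,2)≠ R(4,2)–R(5,3)= R(4,3)–R(4,4)= R(4,3)–R(5,3)= R(4,3)–B(5,2)≠ R(4,4)–R(5,3)=  → 2/7 unlike.
Row 5: B(5,2)–R(5,3)≠ B(5,2)–R(6,2)≠ B(5,2)–B(6,3)= B(5,2)–R(6,1)≠ R(5,3)–B(6,3)≠ R(5,3)–R(6,4)= R(5,3)–R(6,2)=  → 4/7 unlike.
Row 6: R(6,1)–R(6,2)= R(6,2)–B(6,3)≠ B(6,3)–R(6,4)≠  → 2/3 unlike.
Total adjacent occupied pairs: 42; unlike-type pairs: 19.
19/42 is already in lowest terms.

19/42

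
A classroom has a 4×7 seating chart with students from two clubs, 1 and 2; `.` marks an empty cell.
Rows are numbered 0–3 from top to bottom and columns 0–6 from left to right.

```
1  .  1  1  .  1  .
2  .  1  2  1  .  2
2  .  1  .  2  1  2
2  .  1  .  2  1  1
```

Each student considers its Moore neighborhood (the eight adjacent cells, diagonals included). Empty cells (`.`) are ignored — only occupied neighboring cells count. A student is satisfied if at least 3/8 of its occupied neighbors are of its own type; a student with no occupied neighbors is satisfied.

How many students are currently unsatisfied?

5

(0,0)1 0/1 not
(0,2)1 2/3 satisfied
(0,3)1 3/4 satisfied
(0,5)1 1/2 satisfied
(1,0)2 1/2 satisfied
(1,2)1 3/4 satisfied
(1,3)2 1/6 not
(1,4)1 3/5 satisfied
(1,6)2 1/3 not
(2,0)2 2/2 satisfied
(2,2)1 2/3 satisfied
(2,4)2 2/5 satisfied
(2,5)1 3/7 satisfied
(2,6)2 1/4 not
(3,0)2 1/1 satisfied
(3,2)1 1/1 satisfied
(3,4)2 1/3 not
(3,5)1 2/5 satisfied
(3,6)1 2/3 satisfied
Unsatisfied: (0,0), (1,3), (1,6), (2,6), (3,4) — 5 in total.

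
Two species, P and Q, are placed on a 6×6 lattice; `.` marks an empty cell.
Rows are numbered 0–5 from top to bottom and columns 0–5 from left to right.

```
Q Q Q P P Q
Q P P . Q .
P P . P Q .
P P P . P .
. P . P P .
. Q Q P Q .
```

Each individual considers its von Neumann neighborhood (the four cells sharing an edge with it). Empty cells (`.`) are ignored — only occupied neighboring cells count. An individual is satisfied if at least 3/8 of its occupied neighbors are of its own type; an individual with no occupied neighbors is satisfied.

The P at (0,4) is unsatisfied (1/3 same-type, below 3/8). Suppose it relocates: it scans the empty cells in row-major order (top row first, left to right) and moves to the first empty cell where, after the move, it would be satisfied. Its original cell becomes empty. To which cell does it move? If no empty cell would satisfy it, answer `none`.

(1,3)

Vacating (0,4). Empty cells in order:
  (1,3): 3/4 same-type → satisfied — stop here.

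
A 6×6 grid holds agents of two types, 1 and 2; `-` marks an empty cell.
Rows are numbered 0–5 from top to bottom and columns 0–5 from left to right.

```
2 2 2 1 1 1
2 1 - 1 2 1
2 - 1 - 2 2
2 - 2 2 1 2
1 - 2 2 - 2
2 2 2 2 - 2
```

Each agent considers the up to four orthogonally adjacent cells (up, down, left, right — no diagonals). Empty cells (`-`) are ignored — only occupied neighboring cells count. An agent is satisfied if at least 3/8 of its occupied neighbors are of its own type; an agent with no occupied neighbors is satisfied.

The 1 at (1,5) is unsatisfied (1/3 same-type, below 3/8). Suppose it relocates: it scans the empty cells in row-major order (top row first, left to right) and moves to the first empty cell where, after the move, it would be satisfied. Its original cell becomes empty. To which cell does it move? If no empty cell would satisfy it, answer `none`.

(1,2)

Vacating (1,5). Empty cells in order:
  (1,2): 3/4 same-type → satisfied — stop here.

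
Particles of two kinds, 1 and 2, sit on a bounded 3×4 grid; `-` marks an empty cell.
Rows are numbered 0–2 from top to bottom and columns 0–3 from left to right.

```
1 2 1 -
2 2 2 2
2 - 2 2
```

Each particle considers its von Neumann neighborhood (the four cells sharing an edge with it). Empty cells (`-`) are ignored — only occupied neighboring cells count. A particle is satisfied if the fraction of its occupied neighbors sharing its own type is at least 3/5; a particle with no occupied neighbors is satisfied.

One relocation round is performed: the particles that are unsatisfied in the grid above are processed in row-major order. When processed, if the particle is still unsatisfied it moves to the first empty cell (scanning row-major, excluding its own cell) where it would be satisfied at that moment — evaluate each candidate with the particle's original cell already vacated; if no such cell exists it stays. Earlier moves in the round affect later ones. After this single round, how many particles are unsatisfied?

Initially unsatisfied (in order): (0,0), (0,1), (0,2).
  (0,0): no empty cell satisfies it; stays.
  (0,1) → (2,1).
  (0,2): no empty cell satisfies it; stays.
Resulting grid:
1 - 1 -
2 2 2 2
2 2 2 2
Unsatisfied now: (0,0), (0,2).

2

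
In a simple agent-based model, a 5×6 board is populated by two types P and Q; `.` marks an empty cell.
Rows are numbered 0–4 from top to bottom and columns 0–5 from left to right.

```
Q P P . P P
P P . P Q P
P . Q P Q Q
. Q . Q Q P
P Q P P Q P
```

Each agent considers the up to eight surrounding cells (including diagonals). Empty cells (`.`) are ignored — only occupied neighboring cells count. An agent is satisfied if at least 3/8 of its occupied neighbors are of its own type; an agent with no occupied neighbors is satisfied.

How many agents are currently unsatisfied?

9

(0,0)Q 0/3 not
(0,1)P 3/4 satisfied
(0,2)P 3/3 satisfied
(0,4)P 3/4 satisfied
(0,5)P 2/3 satisfied
(1,0)P 3/4 satisfied
(1,1)P 4/6 satisfied
(1,3)P 3/6 satisfied
(1,4)Q 2/7 not
(1,5)P 2/5 satisfied
(2,0)P 2/3 satisfied
(2,2)Q 2/5 satisfied
(2,3)P 1/6 not
(2,4)Q 4/8 satisfied
(2,5)Q 3/5 satisfied
(3,1)Q 2/5 satisfied
(3,3)Q 4/7 satisfied
(3,4)Q 4/8 satisfied
(3,5)P 1/5 not
(4,0)P 0/2 not
(4,1)Q 1/3 not
(4,2)P 1/4 not
(4,3)P 1/4 not
(4,4)Q 2/5 satisfied
(4,5)P 1/3 not
Unsatisfied: (0,0), (1,4), (2,3), (3,5), (4,0), (4,1), (4,2), (4,3), (4,5) — 9 in total.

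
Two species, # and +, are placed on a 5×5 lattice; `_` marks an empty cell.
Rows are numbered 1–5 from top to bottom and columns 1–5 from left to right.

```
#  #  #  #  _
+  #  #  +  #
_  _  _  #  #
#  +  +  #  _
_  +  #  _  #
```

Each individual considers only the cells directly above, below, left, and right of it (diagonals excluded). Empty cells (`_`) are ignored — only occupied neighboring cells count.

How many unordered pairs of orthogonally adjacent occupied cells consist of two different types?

Scan each occupied cell's neighbors to the right and below so each pair is counted once.
Row 1: #(1,1)–#(1,2)= #(1,1)–+(2,1)≠ #(1,2)–#(1,3)= #(1,2)–#(2,2)= #(1,3)–#(1,4)= #(1,3)–#(2,3)= #(1,4)–+(2,4)≠  → 2/7 unlike.
Row 2: +(2,1)–#(2,2)≠ #(2,2)–#(2,3)= #(2,3)–+(2,4)≠ +(2,4)–#(2,5)≠ +(2,4)–#(3,4)≠ #(2,5)–#(3,5)=  → 4/6 unlike.
Row 3: #(3,4)–#(3,5)= #(3,4)–#(4,4)=  → 0/2 unlike.
Row 4: #(4,1)–+(4,2)≠ +(4,2)–+(4,3)= +(4,2)–+(5,2)= +(4,3)–#(4,4)≠ +(4,3)–#(5,3)≠  → 3/5 unlike.
Row 5: +(5,2)–#(5,3)≠  → 1/1 unlike.
Total adjacent occupied pairs: 21; unlike-type pairs: 10.

10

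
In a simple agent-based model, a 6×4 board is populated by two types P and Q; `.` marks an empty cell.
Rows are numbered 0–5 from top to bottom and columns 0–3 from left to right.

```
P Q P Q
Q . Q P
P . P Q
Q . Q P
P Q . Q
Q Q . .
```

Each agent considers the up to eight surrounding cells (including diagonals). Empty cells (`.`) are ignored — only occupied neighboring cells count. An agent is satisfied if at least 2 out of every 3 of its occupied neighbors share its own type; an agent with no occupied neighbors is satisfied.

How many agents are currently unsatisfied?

Row 0: (0,0)P 0/2 not · (0,1)Q 2/4 not · (0,2)P 1/4 not · (0,3)Q 1/3 not
Row 1: (1,0)Q 1/3 not · (1,2)Q 3/6 not · (1,3)P 2/5 not
Row 2: (2,0)P 0/2 not · (2,2)P 2/5 not · (2,3)Q 2/5 not
Row 3: (3,0)Q 1/3 not · (3,2)Q 3/5 not · (3,3)P 1/4 not
Row 4: (4,0)P 0/4 not · (4,1)Q 4/5 satisfied · (4,3)Q 1/2 not
Row 5: (5,0)Q 2/3 satisfied · (5,1)Q 2/3 satisfied
Unsatisfied: (0,0), (0,1), (0,2), (0,3), (1,0), (1,2), (1,3), (2,0), (2,2), (2,3), (3,0), (3,2), (3,3), (4,0), (4,3) — 15 in total.

15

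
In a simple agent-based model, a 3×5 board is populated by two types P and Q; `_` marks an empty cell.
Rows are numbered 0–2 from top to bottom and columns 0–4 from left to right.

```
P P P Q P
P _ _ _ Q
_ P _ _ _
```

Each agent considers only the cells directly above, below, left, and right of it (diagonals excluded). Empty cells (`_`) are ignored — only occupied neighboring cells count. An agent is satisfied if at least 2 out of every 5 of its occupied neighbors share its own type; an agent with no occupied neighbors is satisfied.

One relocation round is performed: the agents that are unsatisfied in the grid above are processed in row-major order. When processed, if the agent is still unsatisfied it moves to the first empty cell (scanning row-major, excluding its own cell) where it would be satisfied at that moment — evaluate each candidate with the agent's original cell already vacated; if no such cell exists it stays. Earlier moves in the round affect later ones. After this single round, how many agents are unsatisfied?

Initially unsatisfied (in order): (0,3), (0,4), (1,4).
  (0,3) → (1,3).
  (0,4) → (0,3).
  (1,4): now satisfied by earlier moves; stays.
Resulting grid:
P P P P _
P _ _ Q Q
_ P _ _ _
All satisfied now.

0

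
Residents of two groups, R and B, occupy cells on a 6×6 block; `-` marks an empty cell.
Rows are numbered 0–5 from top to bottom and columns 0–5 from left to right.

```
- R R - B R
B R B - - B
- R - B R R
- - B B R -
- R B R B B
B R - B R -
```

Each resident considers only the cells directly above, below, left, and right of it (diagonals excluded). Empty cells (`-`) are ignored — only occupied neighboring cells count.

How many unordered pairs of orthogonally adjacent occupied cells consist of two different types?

Scan each occupied cell's neighbors to the right and below so each pair is counted once.
From row 0: 3 unlike of 5 pairs (running 3/5).
From row 1: 3 unlike of 4 pairs (running 6/9).
From row 2: 1 unlike of 4 pairs (running 7/13).
From row 3: 3 unlike of 5 pairs (running 10/18).
From row 4: 5 unlike of 7 pairs (running 15/25).
From row 5: 2 unlike of 2 pairs (running 17/27).
Total adjacent occupied pairs: 27; unlike-type pairs: 17.

17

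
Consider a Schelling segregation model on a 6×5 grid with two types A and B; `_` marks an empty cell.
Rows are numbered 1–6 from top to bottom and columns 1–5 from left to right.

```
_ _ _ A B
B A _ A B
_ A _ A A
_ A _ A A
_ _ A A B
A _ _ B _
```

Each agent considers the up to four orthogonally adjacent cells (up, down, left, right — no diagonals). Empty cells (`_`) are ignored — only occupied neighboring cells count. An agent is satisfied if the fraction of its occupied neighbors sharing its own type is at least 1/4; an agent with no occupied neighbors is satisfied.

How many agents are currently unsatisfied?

Row 1: (1,4)A 1/2 satisfied · (1,5)B 1/2 satisfied
Row 2: (2,1)B 0/1 not · (2,2)A 1/2 satisfied · (2,4)A 2/3 satisfied · (2,5)B 1/3 satisfied
Row 3: (3,2)A 2/2 satisfied · (3,4)A 3/3 satisfied · (3,5)A 2/3 satisfied
Row 4: (4,2)A 1/1 satisfied · (4,4)A 3/3 satisfied · (4,5)A 2/3 satisfied
Row 5: (5,3)A 1/1 satisfied · (5,4)A 2/4 satisfied · (5,5)B 0/2 not
Row 6: (6,1)A 0/0 satisfied · (6,4)B 0/1 not
Unsatisfied: (2,1), (5,5), (6,4) — 3 in total.

3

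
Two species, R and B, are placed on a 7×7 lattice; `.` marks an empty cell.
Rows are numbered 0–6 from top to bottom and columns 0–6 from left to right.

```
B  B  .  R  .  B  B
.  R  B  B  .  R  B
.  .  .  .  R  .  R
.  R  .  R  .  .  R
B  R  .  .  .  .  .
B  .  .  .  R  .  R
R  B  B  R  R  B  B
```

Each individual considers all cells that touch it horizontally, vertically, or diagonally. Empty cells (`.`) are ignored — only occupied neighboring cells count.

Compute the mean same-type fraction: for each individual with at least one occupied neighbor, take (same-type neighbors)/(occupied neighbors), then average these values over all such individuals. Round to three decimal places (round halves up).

Row 0: (0,0)B 1/2 · (0,1)B 2/3 · (0,3)R 0/2 · (0,5)B 2/3 · (0,6)B 2/3
Row 1: (1,1)R 0/3 · (1,2)B 2/4 · (1,3)B 1/3 · (1,5)R 2/5 · (1,6)B 2/4
Row 2: (2,4)R 2/3 · (2,6)R 2/3
Row 3: (3,1)R 1/2 · (3,3)R 1/1 · (3,6)R 1/1
Row 4: (4,0)B 1/3 · (4,1)R 1/3
Row 5: (5,0)B 2/4 · (5,4)R 2/3 · (5,6)R 0/2
Row 6: (6,0)R 0/2 · (6,1)B 2/3 · (6,2)B 1/2 · (6,3)R 2/3 · (6,4)R 2/3 · (6,5)B 1/4 · (6,6)B 1/2
Sum over 27 individuals: 1/2 + 2/3 + 0/2 + 2/3 + 2/3 + 0/3 + 2/4 + 1/3 + 2/5 + 2/4 + 2/3 + 2/3 + 1/2 + 1/1 + 1/1 + 1/3 + 1/3 + 2/4 + 2/3 + 0/2 + 0/2 + 2/3 + 1/2 + 2/3 + 2/3 + 1/4 + 1/2 = 263/20; mean = 263/20 ÷ 27 = 263/540 = 0.487037… → 0.487.

0.487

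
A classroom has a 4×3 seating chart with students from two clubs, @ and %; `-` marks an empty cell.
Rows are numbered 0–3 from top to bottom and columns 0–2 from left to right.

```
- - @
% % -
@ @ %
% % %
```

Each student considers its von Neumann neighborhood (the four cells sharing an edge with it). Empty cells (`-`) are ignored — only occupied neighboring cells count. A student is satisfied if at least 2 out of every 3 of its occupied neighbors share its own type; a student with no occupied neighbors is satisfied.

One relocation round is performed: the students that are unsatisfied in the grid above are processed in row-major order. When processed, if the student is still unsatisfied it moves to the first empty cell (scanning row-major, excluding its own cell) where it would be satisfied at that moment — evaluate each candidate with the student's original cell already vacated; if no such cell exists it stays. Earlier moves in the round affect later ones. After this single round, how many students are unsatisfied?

Initially unsatisfied (in order): (1,0), (1,1), (2,0), (2,1), (2,2), (3,0).
  (1,0) → (0,0).
  (1,1): no empty cell satisfies it; stays.
  (2,0): no empty cell satisfies it; stays.
  (2,1): no empty cell satisfies it; stays.
  (2,2) → (0,1).
  (3,0) → (1,0).
Resulting grid:
% % @
% % -
@ @ -
- % %
Unsatisfied now: (0,2), (2,0), (2,1), (3,1).

4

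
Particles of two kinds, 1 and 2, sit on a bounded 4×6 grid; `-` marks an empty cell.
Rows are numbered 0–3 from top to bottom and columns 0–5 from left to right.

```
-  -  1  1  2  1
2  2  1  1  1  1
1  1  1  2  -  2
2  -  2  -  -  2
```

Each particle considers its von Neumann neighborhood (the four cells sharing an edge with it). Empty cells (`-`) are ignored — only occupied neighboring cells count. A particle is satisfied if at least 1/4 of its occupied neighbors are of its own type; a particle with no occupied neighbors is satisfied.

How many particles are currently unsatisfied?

Row 0: (0,2)1 2/2 ok · (0,3)1 2/3 ok · (0,4)2 0/3 unhappy · (0,5)1 1/2 ok
Row 1: (1,0)2 1/2 ok · (1,1)2 1/3 ok · (1,2)1 3/4 ok · (1,3)1 3/4 ok · (1,4)1 2/3 ok · (1,5)1 2/3 ok
Row 2: (2,0)1 1/3 ok · (2,1)1 2/3 ok · (2,2)1 2/4 ok · (2,3)2 0/2 unhappy · (2,5)2 1/2 ok
Row 3: (3,0)2 0/1 unhappy · (3,2)2 0/1 unhappy · (3,5)2 1/1 ok
Unsatisfied: (0,4), (2,3), (3,0), (3,2) — 4 in total.

4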